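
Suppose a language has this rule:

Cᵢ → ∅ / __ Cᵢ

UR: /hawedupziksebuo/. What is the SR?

hawedupziksebuo

No segment of /hawedupziksebuo/ meets the structural description of the rule, so the form surfaces unchanged.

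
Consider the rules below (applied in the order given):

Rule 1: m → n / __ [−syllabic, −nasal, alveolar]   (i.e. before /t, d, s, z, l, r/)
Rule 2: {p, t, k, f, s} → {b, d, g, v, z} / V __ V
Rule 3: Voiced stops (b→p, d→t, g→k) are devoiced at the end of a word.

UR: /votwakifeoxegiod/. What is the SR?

Rule 1 (nasal place assimilation): no segment meets the environment; /votwakifeoxegiod/ is unchanged.
Rule 2 (intervocalic voicing): /k/ is a voiceless obstruent between vowels /a/ and /i/, so it voices to [g]. /f/ is a voiceless obstruent between vowels /i/ and /e/, so it voices to [v]. /votwakifeoxegiod/ → votwagiveoxegiod.
Rule 3 (final devoicing): /d/ is a voiced stop in word-final position, so it devoices to [t]. /votwagiveoxegiod/ → votwagiveoxegiot.

votwagiveoxegiot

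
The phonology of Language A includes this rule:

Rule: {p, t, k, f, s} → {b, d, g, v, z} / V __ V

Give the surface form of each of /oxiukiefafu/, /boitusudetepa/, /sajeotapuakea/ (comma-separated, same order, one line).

oxiugievavu, boiduzudedeba, sajeodabuagea

/oxiukiefafu/: /k/ is a voiceless obstruent between vowels /u/ and /i/, so it voices to [g]. /f/ is a voiceless obstruent between vowels /e/ and /a/, so it voices to [v]. /f/ is a voiceless obstruent between vowels /a/ and /u/, so it voices to [v]. → [oxiugievavu].
/boitusudetepa/: /t/ is a voiceless obstruent between vowels /i/ and /u/, so it voices to [d]. /s/ is a voiceless obstruent between vowels /u/ and /u/, so it voices to [z]. /t/ is a voiceless obstruent between vowels /e/ and /e/, so it voices to [d]. /p/ is a voiceless obstruent between vowels /e/ and /a/, so it voices to [b]. → [boiduzudedeba].
/sajeotapuakea/: /t/ is a voiceless obstruent between vowels /o/ and /a/, so it voices to [d]. /p/ is a voiceless obstruent between vowels /a/ and /u/, so it voices to [b]. /k/ is a voiceless obstruent between vowels /a/ and /e/, so it voices to [g]. → [sajeodabuagea].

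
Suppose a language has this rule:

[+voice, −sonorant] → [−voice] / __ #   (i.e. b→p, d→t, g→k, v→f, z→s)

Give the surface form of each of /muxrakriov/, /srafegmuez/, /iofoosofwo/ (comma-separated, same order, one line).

muxrakriof, srafegmues, iofoosofwo

/muxrakriov/: /v/ is a voiced obstruent in word-final position, so it devoices to [f]. → [muxrakriof].
/srafegmuez/: /z/ is a voiced obstruent in word-final position, so it devoices to [s]. → [srafegmues].
/iofoosofwo/: the rule's environment is not met; surfaces unchanged as [iofoosofwo].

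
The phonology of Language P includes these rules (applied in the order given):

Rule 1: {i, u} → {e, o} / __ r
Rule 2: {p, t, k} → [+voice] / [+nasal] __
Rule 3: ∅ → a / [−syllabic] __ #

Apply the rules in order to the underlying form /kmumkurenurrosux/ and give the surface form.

Rule 1 (pre-rhotic lowering): /u/ is a high vowel immediately before /r/, so it lowers to [o]. /u/ is a high vowel immediately before /r/, so it lowers to [o]. /kmumkurenurrosux/ → kmumkorenorrosux.
Rule 2 (post-nasal voicing): /k/ is a voiceless stop immediately after the nasal /m/, so it voices to [g]. /kmumkorenorrosux/ → kmumgorenorrosux.
Rule 3 (final a-epenthesis): the form ends in the consonant /x/, so [a] is inserted word-finally. /kmumgorenorrosux/ → kmumgorenorrosuxa.

kmumgorenorrosuxa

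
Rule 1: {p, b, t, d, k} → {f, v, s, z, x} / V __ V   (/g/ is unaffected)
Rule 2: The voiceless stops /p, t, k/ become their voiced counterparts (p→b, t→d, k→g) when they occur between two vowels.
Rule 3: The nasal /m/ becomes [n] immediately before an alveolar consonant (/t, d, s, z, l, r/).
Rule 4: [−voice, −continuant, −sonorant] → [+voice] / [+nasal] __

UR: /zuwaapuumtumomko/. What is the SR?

Rule 1 (intervocalic spirantization): /p/ is a stop between vowels /a/ and /u/, so it spirantizes to the fricative [f]. /zuwaapuumtumomko/ → zuwaafuumtumomko.
Rule 2 (intervocalic voicing): no segment meets the environment; /zuwaafuumtumomko/ is unchanged.
Rule 3 (nasal place assimilation): /m/ precedes the alveolar consonant /t/, so it assimilates in place to [n]. /zuwaafuumtumomko/ → zuwaafuuntumomko.
Rule 4 (post-nasal voicing): /t/ is a voiceless stop immediately after the nasal /n/, so it voices to [d]. /k/ is a voiceless stop immediately after the nasal /m/, so it voices to [g]. /zuwaafuuntumomko/ → zuwaafuundumomgo.

zuwaafuundumomgo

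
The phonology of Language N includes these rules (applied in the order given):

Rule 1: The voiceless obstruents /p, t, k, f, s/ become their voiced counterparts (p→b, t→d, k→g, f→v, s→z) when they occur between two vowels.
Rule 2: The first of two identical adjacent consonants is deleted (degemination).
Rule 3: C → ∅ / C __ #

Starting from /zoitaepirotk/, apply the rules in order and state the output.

Rule 1 (intervocalic voicing): /t/ is a voiceless obstruent between vowels /i/ and /a/, so it voices to [d]. /p/ is a voiceless obstruent between vowels /e/ and /i/, so it voices to [b]. /zoitaepirotk/ → zoidaebirotk.
Rule 2 (degemination): no segment meets the environment; /zoidaebirotk/ is unchanged.
Rule 3 (final cluster simplification): /k/ is the second consonant of a word-final cluster /tk/, so it deletes. /zoidaebirotk/ → zoidaebirot.

zoidaebirot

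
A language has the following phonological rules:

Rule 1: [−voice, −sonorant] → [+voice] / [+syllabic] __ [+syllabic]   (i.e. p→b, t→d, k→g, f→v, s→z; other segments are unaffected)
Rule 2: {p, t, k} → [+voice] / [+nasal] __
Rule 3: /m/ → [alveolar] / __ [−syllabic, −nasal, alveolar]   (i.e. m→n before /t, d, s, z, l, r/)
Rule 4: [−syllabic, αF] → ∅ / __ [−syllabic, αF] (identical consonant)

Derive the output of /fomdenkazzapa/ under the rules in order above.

Rule 1 (intervocalic voicing): /p/ is a voiceless obstruent between vowels /a/ and /a/, so it voices to [b]. /fomdenkazzapa/ → fomdenkazzaba.
Rule 2 (post-nasal voicing): /k/ is a voiceless stop immediately after the nasal /n/, so it voices to [g]. /fomdenkazzaba/ → fomdengazzaba.
Rule 3 (nasal place assimilation): /m/ precedes the alveolar consonant /d/, so it assimilates in place to [n]. /fomdengazzaba/ → fondengazzaba.
Rule 4 (degemination): /zz/ is a geminate; the first /z/ deletes. /fondengazzaba/ → fondengazaba.

fondengazaba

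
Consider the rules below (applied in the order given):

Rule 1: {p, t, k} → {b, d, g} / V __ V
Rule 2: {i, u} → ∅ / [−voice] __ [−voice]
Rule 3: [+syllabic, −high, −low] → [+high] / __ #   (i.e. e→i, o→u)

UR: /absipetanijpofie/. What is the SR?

absibedanijpofii

Rule 1 (intervocalic voicing): /p/ is a voiceless stop between vowels /i/ and /e/, so it voices to [b]. /t/ is a voiceless stop between vowels /e/ and /a/, so it voices to [d]. /absipetanijpofie/ → absibedanijpofie.
Rule 2 (high vowel syncope): no segment meets the environment; /absibedanijpofie/ is unchanged.
Rule 3 (final vowel raising): /e/ is a mid vowel in word-final position, so it raises to [i]. /absibedanijpofie/ → absibedanijpofii.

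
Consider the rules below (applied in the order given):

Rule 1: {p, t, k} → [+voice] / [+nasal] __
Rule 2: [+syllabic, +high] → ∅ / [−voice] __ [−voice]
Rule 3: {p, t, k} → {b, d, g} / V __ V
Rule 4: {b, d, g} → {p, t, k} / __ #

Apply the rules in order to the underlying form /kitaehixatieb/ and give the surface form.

ktaehxadiep

Rule 1 (post-nasal voicing): no segment meets the environment; /kitaehixatieb/ is unchanged.
Rule 2 (high vowel syncope): /i/ is a high vowel flanked by voiceless consonants /k/ and /t/, so it deletes. /i/ is a high vowel flanked by voiceless consonants /h/ and /x/, so it deletes. /kitaehixatieb/ → ktaehxatieb.
Rule 3 (intervocalic voicing): /t/ is a voiceless stop between vowels /a/ and /i/, so it voices to [d]. /ktaehxatieb/ → ktaehxadieb.
Rule 4 (final devoicing): /b/ is a voiced stop in word-final position, so it devoices to [p]. /ktaehxadieb/ → ktaehxadiep.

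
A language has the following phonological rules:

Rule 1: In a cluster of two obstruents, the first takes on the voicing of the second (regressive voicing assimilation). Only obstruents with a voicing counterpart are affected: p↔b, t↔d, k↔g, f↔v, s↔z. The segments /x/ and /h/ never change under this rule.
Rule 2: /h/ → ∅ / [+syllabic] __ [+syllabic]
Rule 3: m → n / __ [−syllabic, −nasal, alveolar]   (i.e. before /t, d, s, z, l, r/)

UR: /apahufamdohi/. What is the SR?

apaufandoi

Rule 1 (regressive voicing assimilation): no segment meets the environment; /apahufamdohi/ is unchanged.
Rule 2 (intervocalic h-deletion): /h/ occurs between vowels /a/ and /u/, so it deletes. /h/ occurs between vowels /o/ and /i/, so it deletes. /apahufamdohi/ → apaufamdoi.
Rule 3 (nasal place assimilation): /m/ precedes the alveolar consonant /d/, so it assimilates in place to [n]. /apaufamdoi/ → apaufandoi.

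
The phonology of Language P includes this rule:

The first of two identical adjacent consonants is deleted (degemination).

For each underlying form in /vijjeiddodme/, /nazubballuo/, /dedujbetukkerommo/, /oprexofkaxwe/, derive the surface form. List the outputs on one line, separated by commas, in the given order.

vijeidodme, nazubaluo, dedujbetukeromo, oprexofkaxwe

/vijjeiddodme/: /jj/ is a geminate; the first /j/ deletes. /dd/ is a geminate; the first /d/ deletes. → [vijeidodme].
/nazubballuo/: /bb/ is a geminate; the first /b/ deletes. /ll/ is a geminate; the first /l/ deletes. → [nazubaluo].
/dedujbetukkerommo/: /kk/ is a geminate; the first /k/ deletes. /mm/ is a geminate; the first /m/ deletes. → [dedujbetukeromo].
/oprexofkaxwe/: the rule's environment is not met; surfaces unchanged as [oprexofkaxwe].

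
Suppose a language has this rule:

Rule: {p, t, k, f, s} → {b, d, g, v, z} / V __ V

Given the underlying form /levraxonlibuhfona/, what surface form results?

No segment of /levraxonlibuhfona/ meets the structural description of the rule, so the form surfaces unchanged.

levraxonlibuhfona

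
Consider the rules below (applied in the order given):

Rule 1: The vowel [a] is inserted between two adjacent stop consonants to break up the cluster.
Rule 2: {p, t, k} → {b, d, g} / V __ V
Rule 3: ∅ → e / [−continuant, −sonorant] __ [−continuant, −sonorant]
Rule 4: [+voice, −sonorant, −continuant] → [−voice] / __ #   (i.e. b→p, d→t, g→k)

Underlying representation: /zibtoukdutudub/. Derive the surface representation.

zibadougadududup

Rule 1 (stop-cluster a-epenthesis): /b/ and /t/ form a stop–stop cluster, so [a] is inserted between them. /k/ and /d/ form a stop–stop cluster, so [a] is inserted between them. /zibtoukdutudub/ → zibatoukadutudub.
Rule 2 (intervocalic voicing): /t/ is a voiceless stop between vowels /a/ and /o/, so it voices to [d]. /k/ is a voiceless stop between vowels /u/ and /a/, so it voices to [g]. /t/ is a voiceless stop between vowels /u/ and /u/, so it voices to [d]. /zibatoukadutudub/ → zibadougadududub.
Rule 3 (stop-cluster e-epenthesis): no segment meets the environment; /zibadougadududub/ is unchanged.
Rule 4 (final devoicing): /b/ is a voiced stop in word-final position, so it devoices to [p]. /zibadougadududub/ → zibadougadududup.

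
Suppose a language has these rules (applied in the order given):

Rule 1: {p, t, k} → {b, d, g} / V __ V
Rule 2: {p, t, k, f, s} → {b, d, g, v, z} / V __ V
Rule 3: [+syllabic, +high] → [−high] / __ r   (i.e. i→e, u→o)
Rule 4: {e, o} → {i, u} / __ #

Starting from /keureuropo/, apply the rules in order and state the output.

keoreorobu

Rule 1 (intervocalic voicing): /p/ is a voiceless stop between vowels /o/ and /o/, so it voices to [b]. /keureuropo/ → keureurobo.
Rule 2 (intervocalic voicing): no segment meets the environment; /keureurobo/ is unchanged.
Rule 3 (pre-rhotic lowering): /u/ is a high vowel immediately before /r/, so it lowers to [o]. /u/ is a high vowel immediately before /r/, so it lowers to [o]. /keureurobo/ → keoreorobo.
Rule 4 (final vowel raising): /o/ is a mid vowel in word-final position, so it raises to [u]. /keoreorobo/ → keoreorobu.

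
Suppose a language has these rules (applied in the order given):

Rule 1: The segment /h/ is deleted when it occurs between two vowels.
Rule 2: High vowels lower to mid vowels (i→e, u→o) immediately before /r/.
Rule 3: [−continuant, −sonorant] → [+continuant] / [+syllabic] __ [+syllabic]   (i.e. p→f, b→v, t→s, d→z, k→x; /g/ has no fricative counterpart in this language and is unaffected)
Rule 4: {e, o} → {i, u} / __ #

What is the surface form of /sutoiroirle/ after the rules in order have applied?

susoeroerli

Rule 1 (intervocalic h-deletion): no segment meets the environment; /sutoiroirle/ is unchanged.
Rule 2 (pre-rhotic lowering): /i/ is a high vowel immediately before /r/, so it lowers to [e]. /i/ is a high vowel immediately before /r/, so it lowers to [e]. /sutoiroirle/ → sutoeroerle.
Rule 3 (intervocalic spirantization): /t/ is a stop between vowels /u/ and /o/, so it spirantizes to the fricative [s]. /sutoeroerle/ → susoeroerle.
Rule 4 (final vowel raising): /e/ is a mid vowel in word-final position, so it raises to [i]. /susoeroerle/ → susoeroerli.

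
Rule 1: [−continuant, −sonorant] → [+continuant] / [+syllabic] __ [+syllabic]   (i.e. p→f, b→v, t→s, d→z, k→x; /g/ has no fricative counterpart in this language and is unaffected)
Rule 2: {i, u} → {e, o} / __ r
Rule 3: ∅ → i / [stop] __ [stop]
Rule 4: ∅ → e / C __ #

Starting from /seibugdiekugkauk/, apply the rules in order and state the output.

seivugidiexugikauke

Rule 1 (intervocalic spirantization): /b/ is a stop between vowels /i/ and /u/, so it spirantizes to the fricative [v]. /k/ is a stop between vowels /e/ and /u/, so it spirantizes to the fricative [x]. /seibugdiekugkauk/ → seivugdiexugkauk.
Rule 2 (pre-rhotic lowering): no segment meets the environment; /seivugdiexugkauk/ is unchanged.
Rule 3 (stop-cluster i-epenthesis): /g/ and /d/ form a stop–stop cluster, so [i] is inserted between them. /g/ and /k/ form a stop–stop cluster, so [i] is inserted between them. /seivugdiexugkauk/ → seivugidiexugikauk.
Rule 4 (final e-epenthesis): the form ends in the consonant /k/, so [e] is inserted word-finally. /seivugidiexugikauk/ → seivugidiexugikauke.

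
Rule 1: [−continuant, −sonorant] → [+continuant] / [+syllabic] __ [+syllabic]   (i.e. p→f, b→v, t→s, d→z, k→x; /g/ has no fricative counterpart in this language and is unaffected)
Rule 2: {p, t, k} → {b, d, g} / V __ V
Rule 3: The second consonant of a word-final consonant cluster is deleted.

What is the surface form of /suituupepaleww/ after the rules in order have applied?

Rule 1 (intervocalic spirantization): /t/ is a stop between vowels /i/ and /u/, so it spirantizes to the fricative [s]. /p/ is a stop between vowels /u/ and /e/, so it spirantizes to the fricative [f]. /p/ is a stop between vowels /e/ and /a/, so it spirantizes to the fricative [f]. /suituupepaleww/ → suisuufefaleww.
Rule 2 (intervocalic voicing): no segment meets the environment; /suisuufefaleww/ is unchanged.
Rule 3 (final cluster simplification): /w/ is the second consonant of a word-final cluster /ww/, so it deletes. /suisuufefaleww/ → suisuufefalew.

suisuufefalew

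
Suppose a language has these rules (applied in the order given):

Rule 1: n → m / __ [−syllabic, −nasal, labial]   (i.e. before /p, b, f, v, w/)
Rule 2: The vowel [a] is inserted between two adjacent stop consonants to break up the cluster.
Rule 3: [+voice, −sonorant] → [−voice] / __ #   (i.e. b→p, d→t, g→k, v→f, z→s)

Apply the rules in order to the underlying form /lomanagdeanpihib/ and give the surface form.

Rule 1 (nasal place assimilation): /n/ precedes the labial consonant /p/, so it assimilates in place to [m]. /lomanagdeanpihib/ → lomanagdeampihib.
Rule 2 (stop-cluster a-epenthesis): /g/ and /d/ form a stop–stop cluster, so [a] is inserted between them. /lomanagdeampihib/ → lomanagadeampihib.
Rule 3 (final devoicing): /b/ is a voiced obstruent in word-final position, so it devoices to [p]. /lomanagadeampihib/ → lomanagadeampihip.

lomanagadeampihip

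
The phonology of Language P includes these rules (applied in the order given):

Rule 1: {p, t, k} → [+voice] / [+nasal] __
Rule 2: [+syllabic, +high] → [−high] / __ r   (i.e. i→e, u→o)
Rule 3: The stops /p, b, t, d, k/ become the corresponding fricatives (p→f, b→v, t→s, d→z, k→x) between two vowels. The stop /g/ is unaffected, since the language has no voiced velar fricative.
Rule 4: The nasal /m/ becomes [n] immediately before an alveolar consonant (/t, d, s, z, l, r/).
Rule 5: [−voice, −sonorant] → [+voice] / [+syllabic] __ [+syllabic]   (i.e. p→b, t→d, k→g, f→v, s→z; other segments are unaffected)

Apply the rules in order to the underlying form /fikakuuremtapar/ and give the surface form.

fixaxuorendavar

Rule 1 (post-nasal voicing): /t/ is a voiceless stop immediately after the nasal /m/, so it voices to [d]. /fikakuuremtapar/ → fikakuuremdapar.
Rule 2 (pre-rhotic lowering): /u/ is a high vowel immediately before /r/, so it lowers to [o]. /fikakuuremdapar/ → fikakuoremdapar.
Rule 3 (intervocalic spirantization): /k/ is a stop between vowels /i/ and /a/, so it spirantizes to the fricative [x]. /k/ is a stop between vowels /a/ and /u/, so it spirantizes to the fricative [x]. /p/ is a stop between vowels /a/ and /a/, so it spirantizes to the fricative [f]. /fikakuoremdapar/ → fixaxuoremdafar.
Rule 4 (nasal place assimilation): /m/ precedes the alveolar consonant /d/, so it assimilates in place to [n]. /fixaxuoremdafar/ → fixaxuorendafar.
Rule 5 (intervocalic voicing): /f/ is a voiceless obstruent between vowels /a/ and /a/, so it voices to [v]. /fixaxuorendafar/ → fixaxuorendavar.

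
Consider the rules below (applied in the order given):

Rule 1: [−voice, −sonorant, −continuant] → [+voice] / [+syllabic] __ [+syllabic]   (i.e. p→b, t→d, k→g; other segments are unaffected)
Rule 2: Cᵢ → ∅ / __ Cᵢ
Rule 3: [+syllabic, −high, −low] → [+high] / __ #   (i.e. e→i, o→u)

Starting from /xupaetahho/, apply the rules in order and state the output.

xubaedahu

Rule 1 (intervocalic voicing): /p/ is a voiceless stop between vowels /u/ and /a/, so it voices to [b]. /t/ is a voiceless stop between vowels /e/ and /a/, so it voices to [d]. /xupaetahho/ → xubaedahho.
Rule 2 (degemination): /hh/ is a geminate; the first /h/ deletes. /xubaedahho/ → xubaedaho.
Rule 3 (final vowel raising): /o/ is a mid vowel in word-final position, so it raises to [u]. /xubaedaho/ → xubaedahu.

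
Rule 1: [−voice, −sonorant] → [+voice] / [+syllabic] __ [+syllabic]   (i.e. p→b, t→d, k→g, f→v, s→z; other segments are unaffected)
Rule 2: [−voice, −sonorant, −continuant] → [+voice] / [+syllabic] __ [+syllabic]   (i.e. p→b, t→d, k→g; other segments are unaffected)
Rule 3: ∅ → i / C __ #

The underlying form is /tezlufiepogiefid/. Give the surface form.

Rule 1 (intervocalic voicing): /f/ is a voiceless obstruent between vowels /u/ and /i/, so it voices to [v]. /p/ is a voiceless obstruent between vowels /e/ and /o/, so it voices to [b]. /f/ is a voiceless obstruent between vowels /e/ and /i/, so it voices to [v]. /tezlufiepogiefid/ → tezluviebogievid.
Rule 2 (intervocalic voicing): no segment meets the environment; /tezluviebogievid/ is unchanged.
Rule 3 (final i-epenthesis): the form ends in the consonant /d/, so [i] is inserted word-finally. /tezluviebogievid/ → tezluviebogievidi.

tezluviebogievidi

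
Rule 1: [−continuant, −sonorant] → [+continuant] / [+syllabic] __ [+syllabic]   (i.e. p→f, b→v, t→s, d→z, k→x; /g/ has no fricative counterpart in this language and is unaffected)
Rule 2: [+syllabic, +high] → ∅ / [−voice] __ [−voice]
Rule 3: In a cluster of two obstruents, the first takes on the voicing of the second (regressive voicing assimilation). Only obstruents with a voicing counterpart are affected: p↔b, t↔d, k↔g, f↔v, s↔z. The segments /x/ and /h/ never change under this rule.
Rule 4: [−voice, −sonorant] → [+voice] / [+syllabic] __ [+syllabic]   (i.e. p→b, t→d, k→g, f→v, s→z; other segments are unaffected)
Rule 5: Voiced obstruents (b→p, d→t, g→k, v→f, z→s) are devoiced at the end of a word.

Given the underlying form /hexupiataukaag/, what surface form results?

Rule 1 (intervocalic spirantization): /p/ is a stop between vowels /u/ and /i/, so it spirantizes to the fricative [f]. /t/ is a stop between vowels /a/ and /a/, so it spirantizes to the fricative [s]. /k/ is a stop between vowels /u/ and /a/, so it spirantizes to the fricative [x]. /hexupiataukaag/ → hexufiasauxaag.
Rule 2 (high vowel syncope): /u/ is a high vowel flanked by voiceless consonants /x/ and /f/, so it deletes. /hexufiasauxaag/ → hexfiasauxaag.
Rule 3 (regressive voicing assimilation): no segment meets the environment; /hexfiasauxaag/ is unchanged.
Rule 4 (intervocalic voicing): /s/ is a voiceless obstruent between vowels /a/ and /a/, so it voices to [z]. /hexfiasauxaag/ → hexfiazauxaag.
Rule 5 (final devoicing): /g/ is a voiced obstruent in word-final position, so it devoices to [k]. /hexfiazauxaag/ → hexfiazauxaak.

hexfiazauxaak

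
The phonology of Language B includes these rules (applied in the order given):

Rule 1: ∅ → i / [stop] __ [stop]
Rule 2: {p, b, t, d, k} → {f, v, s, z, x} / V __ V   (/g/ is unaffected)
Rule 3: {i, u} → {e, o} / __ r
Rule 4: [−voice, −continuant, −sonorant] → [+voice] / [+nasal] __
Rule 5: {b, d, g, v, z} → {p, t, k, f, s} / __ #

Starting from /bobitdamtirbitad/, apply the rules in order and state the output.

Rule 1 (stop-cluster i-epenthesis): /t/ and /d/ form a stop–stop cluster, so [i] is inserted between them. /bobitdamtirbitad/ → bobitidamtirbitad.
Rule 2 (intervocalic spirantization): /b/ is a stop between vowels /o/ and /i/, so it spirantizes to the fricative [v]. /t/ is a stop between vowels /i/ and /i/, so it spirantizes to the fricative [s]. /d/ is a stop between vowels /i/ and /a/, so it spirantizes to the fricative [z]. /t/ is a stop between vowels /i/ and /a/, so it spirantizes to the fricative [s]. /bobitidamtirbitad/ → bovisizamtirbisad.
Rule 3 (pre-rhotic lowering): /i/ is a high vowel immediately before /r/, so it lowers to [e]. /bovisizamtirbisad/ → bovisizamterbisad.
Rule 4 (post-nasal voicing): /t/ is a voiceless stop immediately after the nasal /m/, so it voices to [d]. /bovisizamterbisad/ → bovisizamderbisad.
Rule 5 (final devoicing): /d/ is a voiced obstruent in word-final position, so it devoices to [t]. /bovisizamderbisad/ → bovisizamderbisat.

bovisizamderbisat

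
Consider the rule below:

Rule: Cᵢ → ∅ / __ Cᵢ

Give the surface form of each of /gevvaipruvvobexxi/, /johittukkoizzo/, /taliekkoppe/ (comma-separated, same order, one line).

/gevvaipruvvobexxi/: /vv/ is a geminate; the first /v/ deletes. /vv/ is a geminate; the first /v/ deletes. /xx/ is a geminate; the first /x/ deletes. → [gevaipruvobexi].
/johittukkoizzo/: /tt/ is a geminate; the first /t/ deletes. /kk/ is a geminate; the first /k/ deletes. /zz/ is a geminate; the first /z/ deletes. → [johitukoizo].
/taliekkoppe/: /kk/ is a geminate; the first /k/ deletes. /pp/ is a geminate; the first /p/ deletes. → [taliekope].

gevaipruvobexi, johitukoizo, taliekope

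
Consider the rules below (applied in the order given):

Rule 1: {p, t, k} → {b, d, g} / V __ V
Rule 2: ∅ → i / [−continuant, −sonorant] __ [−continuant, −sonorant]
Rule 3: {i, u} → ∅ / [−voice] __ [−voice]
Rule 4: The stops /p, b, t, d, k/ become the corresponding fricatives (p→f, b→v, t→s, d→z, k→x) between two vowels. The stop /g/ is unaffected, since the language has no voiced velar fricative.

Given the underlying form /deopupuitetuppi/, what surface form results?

deovuvuizezuppi

Rule 1 (intervocalic voicing): /p/ is a voiceless stop between vowels /o/ and /u/, so it voices to [b]. /p/ is a voiceless stop between vowels /u/ and /u/, so it voices to [b]. /t/ is a voiceless stop between vowels /i/ and /e/, so it voices to [d]. /t/ is a voiceless stop between vowels /e/ and /u/, so it voices to [d]. /deopupuitetuppi/ → deobubuideduppi.
Rule 2 (stop-cluster i-epenthesis): /p/ and /p/ form a stop–stop cluster, so [i] is inserted between them. /deobubuideduppi/ → deobubuidedupipi.
Rule 3 (high vowel syncope): /i/ is a high vowel flanked by voiceless consonants /p/ and /p/, so it deletes. /deobubuidedupipi/ → deobubuideduppi.
Rule 4 (intervocalic spirantization): /b/ is a stop between vowels /o/ and /u/, so it spirantizes to the fricative [v]. /b/ is a stop between vowels /u/ and /u/, so it spirantizes to the fricative [v]. /d/ is a stop between vowels /i/ and /e/, so it spirantizes to the fricative [z]. /d/ is a stop between vowels /e/ and /u/, so it spirantizes to the fricative [z]. /deobubuideduppi/ → deovuvuizezuppi.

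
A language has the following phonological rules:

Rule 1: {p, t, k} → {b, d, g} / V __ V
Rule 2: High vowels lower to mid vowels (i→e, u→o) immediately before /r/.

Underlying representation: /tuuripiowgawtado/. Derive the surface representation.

Rule 1 (intervocalic voicing): /p/ is a voiceless stop between vowels /i/ and /i/, so it voices to [b]. /tuuripiowgawtado/ → tuuribiowgawtado.
Rule 2 (pre-rhotic lowering): /u/ is a high vowel immediately before /r/, so it lowers to [o]. /tuuribiowgawtado/ → tuoribiowgawtado.

tuoribiowgawtado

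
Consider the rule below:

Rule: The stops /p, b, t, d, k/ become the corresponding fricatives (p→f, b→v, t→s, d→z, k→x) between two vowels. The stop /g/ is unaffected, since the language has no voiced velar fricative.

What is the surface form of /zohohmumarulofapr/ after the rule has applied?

zohohmumarulofapr

No segment of /zohohmumarulofapr/ meets the structural description of the rule, so the form surfaces unchanged.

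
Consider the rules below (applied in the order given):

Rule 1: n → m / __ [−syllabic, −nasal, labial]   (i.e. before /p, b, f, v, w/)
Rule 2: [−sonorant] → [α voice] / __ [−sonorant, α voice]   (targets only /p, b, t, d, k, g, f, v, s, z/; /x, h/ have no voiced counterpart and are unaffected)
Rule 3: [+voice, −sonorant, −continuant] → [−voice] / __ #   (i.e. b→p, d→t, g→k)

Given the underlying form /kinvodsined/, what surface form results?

Rule 1 (nasal place assimilation): /n/ precedes the labial consonant /v/, so it assimilates in place to [m]. /kinvodsined/ → kimvodsined.
Rule 2 (regressive voicing assimilation): /d/ precedes the voiceless obstruent /s/, so it devoices to [t] by assimilation. /kimvodsined/ → kimvotsined.
Rule 3 (final devoicing): /d/ is a voiced stop in word-final position, so it devoices to [t]. /kimvotsined/ → kimvotsinet.

kimvotsinet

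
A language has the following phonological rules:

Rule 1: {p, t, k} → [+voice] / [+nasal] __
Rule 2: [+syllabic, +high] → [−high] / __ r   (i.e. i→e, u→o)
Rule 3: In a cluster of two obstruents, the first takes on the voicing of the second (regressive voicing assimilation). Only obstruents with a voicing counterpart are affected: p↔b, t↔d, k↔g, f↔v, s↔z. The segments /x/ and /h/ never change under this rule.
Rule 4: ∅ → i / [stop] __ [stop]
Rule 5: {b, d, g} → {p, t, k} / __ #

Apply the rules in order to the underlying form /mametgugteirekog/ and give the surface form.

mamedigukiteerekok

Rule 1 (post-nasal voicing): no segment meets the environment; /mametgugteirekog/ is unchanged.
Rule 2 (pre-rhotic lowering): /i/ is a high vowel immediately before /r/, so it lowers to [e]. /mametgugteirekog/ → mametgugteerekog.
Rule 3 (regressive voicing assimilation): /t/ precedes the voiced obstruent /g/, so it voices to [d] by assimilation. /g/ precedes the voiceless obstruent /t/, so it devoices to [k] by assimilation. /mametgugteerekog/ → mamedgukteerekog.
Rule 4 (stop-cluster i-epenthesis): /d/ and /g/ form a stop–stop cluster, so [i] is inserted between them. /k/ and /t/ form a stop–stop cluster, so [i] is inserted between them. /mamedgukteerekog/ → mamedigukiteerekog.
Rule 5 (final devoicing): /g/ is a voiced stop in word-final position, so it devoices to [k]. /mamedigukiteerekog/ → mamedigukiteerekok.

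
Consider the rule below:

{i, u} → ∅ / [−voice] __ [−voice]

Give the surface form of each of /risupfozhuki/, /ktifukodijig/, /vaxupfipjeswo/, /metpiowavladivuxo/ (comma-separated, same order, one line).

/risupfozhuki/: /u/ is a high vowel flanked by voiceless consonants /s/ and /p/, so it deletes. /u/ is a high vowel flanked by voiceless consonants /h/ and /k/, so it deletes. → [rispfozhki].
/ktifukodijig/: /i/ is a high vowel flanked by voiceless consonants /t/ and /f/, so it deletes. /u/ is a high vowel flanked by voiceless consonants /f/ and /k/, so it deletes. → [ktfkodijig].
/vaxupfipjeswo/: /u/ is a high vowel flanked by voiceless consonants /x/ and /p/, so it deletes. /i/ is a high vowel flanked by voiceless consonants /f/ and /p/, so it deletes. → [vaxpfpjeswo].
/metpiowavladivuxo/: the rule's environment is not met; surfaces unchanged as [metpiowavladivuxo].

rispfozhki, ktfkodijig, vaxpfpjeswo, metpiowavladivuxo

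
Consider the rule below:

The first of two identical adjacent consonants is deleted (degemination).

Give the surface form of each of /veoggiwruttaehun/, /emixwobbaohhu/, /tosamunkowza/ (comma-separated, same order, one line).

/veoggiwruttaehun/: /gg/ is a geminate; the first /g/ deletes. /tt/ is a geminate; the first /t/ deletes. → [veogiwrutaehun].
/emixwobbaohhu/: /bb/ is a geminate; the first /b/ deletes. /hh/ is a geminate; the first /h/ deletes. → [emixwobaohu].
/tosamunkowza/: the rule's environment is not met; surfaces unchanged as [tosamunkowza].

veogiwrutaehun, emixwobaohu, tosamunkowza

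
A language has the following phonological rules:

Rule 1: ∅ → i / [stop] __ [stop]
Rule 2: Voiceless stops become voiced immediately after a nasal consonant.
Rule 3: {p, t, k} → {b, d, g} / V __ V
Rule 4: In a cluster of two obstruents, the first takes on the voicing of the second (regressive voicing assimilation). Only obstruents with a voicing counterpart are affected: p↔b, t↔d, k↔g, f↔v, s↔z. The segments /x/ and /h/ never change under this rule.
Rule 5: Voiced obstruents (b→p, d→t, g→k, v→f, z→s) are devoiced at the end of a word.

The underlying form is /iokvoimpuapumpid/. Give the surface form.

Rule 1 (stop-cluster i-epenthesis): no segment meets the environment; /iokvoimpuapumpid/ is unchanged.
Rule 2 (post-nasal voicing): /p/ is a voiceless stop immediately after the nasal /m/, so it voices to [b]. /p/ is a voiceless stop immediately after the nasal /m/, so it voices to [b]. /iokvoimpuapumpid/ → iokvoimbuapumbid.
Rule 3 (intervocalic voicing): /p/ is a voiceless stop between vowels /a/ and /u/, so it voices to [b]. /iokvoimbuapumbid/ → iokvoimbuabumbid.
Rule 4 (regressive voicing assimilation): /k/ precedes the voiced obstruent /v/, so it voices to [g] by assimilation. /iokvoimbuabumbid/ → iogvoimbuabumbid.
Rule 5 (final devoicing): /d/ is a voiced obstruent in word-final position, so it devoices to [t]. /iogvoimbuabumbid/ → iogvoimbuabumbit.

iogvoimbuabumbit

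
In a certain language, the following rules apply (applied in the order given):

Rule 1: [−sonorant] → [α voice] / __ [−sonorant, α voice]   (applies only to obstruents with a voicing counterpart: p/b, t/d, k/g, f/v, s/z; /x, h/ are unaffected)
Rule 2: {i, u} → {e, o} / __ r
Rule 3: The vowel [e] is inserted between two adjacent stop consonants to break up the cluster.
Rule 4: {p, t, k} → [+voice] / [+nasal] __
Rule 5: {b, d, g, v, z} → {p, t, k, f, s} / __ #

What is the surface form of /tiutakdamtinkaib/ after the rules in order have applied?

tiutagedamdingaip

Rule 1 (regressive voicing assimilation): /k/ precedes the voiced obstruent /d/, so it voices to [g] by assimilation. /tiutakdamtinkaib/ → tiutagdamtinkaib.
Rule 2 (pre-rhotic lowering): no segment meets the environment; /tiutagdamtinkaib/ is unchanged.
Rule 3 (stop-cluster e-epenthesis): /g/ and /d/ form a stop–stop cluster, so [e] is inserted between them. /tiutagdamtinkaib/ → tiutagedamtinkaib.
Rule 4 (post-nasal voicing): /t/ is a voiceless stop immediately after the nasal /m/, so it voices to [d]. /k/ is a voiceless stop immediately after the nasal /n/, so it voices to [g]. /tiutagedamtinkaib/ → tiutagedamdingaib.
Rule 5 (final devoicing): /b/ is a voiced obstruent in word-final position, so it devoices to [p]. /tiutagedamdingaib/ → tiutagedamdingaip.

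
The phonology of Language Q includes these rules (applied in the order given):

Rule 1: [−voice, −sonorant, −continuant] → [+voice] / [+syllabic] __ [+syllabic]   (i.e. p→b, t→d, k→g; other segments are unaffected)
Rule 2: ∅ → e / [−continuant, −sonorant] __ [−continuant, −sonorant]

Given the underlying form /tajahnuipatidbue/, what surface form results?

Rule 1 (intervocalic voicing): /p/ is a voiceless stop between vowels /i/ and /a/, so it voices to [b]. /t/ is a voiceless stop between vowels /a/ and /i/, so it voices to [d]. /tajahnuipatidbue/ → tajahnuibadidbue.
Rule 2 (stop-cluster e-epenthesis): /d/ and /b/ form a stop–stop cluster, so [e] is inserted between them. /tajahnuibadidbue/ → tajahnuibadidebue.

tajahnuibadidebue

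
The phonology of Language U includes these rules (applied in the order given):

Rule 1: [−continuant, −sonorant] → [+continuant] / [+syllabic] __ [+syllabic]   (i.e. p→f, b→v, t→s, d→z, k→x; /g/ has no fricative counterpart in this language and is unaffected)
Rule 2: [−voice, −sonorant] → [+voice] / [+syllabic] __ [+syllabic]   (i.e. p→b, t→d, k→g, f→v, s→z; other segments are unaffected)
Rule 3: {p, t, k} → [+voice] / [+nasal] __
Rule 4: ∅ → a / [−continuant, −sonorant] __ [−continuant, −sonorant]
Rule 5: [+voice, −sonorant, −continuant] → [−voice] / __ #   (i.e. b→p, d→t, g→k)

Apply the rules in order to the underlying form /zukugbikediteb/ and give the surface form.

zuxugabixezizep

Rule 1 (intervocalic spirantization): /k/ is a stop between vowels /u/ and /u/, so it spirantizes to the fricative [x]. /k/ is a stop between vowels /i/ and /e/, so it spirantizes to the fricative [x]. /d/ is a stop between vowels /e/ and /i/, so it spirantizes to the fricative [z]. /t/ is a stop between vowels /i/ and /e/, so it spirantizes to the fricative [s]. /zukugbikediteb/ → zuxugbixeziseb.
Rule 2 (intervocalic voicing): /s/ is a voiceless obstruent between vowels /i/ and /e/, so it voices to [z]. /zuxugbixeziseb/ → zuxugbixezizeb.
Rule 3 (post-nasal voicing): no segment meets the environment; /zuxugbixezizeb/ is unchanged.
Rule 4 (stop-cluster a-epenthesis): /g/ and /b/ form a stop–stop cluster, so [a] is inserted between them. /zuxugbixezizeb/ → zuxugabixezizeb.
Rule 5 (final devoicing): /b/ is a voiced stop in word-final position, so it devoices to [p]. /zuxugabixezizeb/ → zuxugabixezizep.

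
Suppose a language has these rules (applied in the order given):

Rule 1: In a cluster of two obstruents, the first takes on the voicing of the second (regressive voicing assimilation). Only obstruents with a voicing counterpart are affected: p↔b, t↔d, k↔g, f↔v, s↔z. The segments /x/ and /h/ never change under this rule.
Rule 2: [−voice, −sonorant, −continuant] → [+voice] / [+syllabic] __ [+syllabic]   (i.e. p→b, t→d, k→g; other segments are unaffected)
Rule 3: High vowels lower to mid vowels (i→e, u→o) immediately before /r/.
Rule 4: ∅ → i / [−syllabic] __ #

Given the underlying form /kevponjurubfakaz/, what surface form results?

kefponjorupfagazi

Rule 1 (regressive voicing assimilation): /v/ precedes the voiceless obstruent /p/, so it devoices to [f] by assimilation. /b/ precedes the voiceless obstruent /f/, so it devoices to [p] by assimilation. /kevponjurubfakaz/ → kefponjurupfakaz.
Rule 2 (intervocalic voicing): /k/ is a voiceless stop between vowels /a/ and /a/, so it voices to [g]. /kefponjurupfakaz/ → kefponjurupfagaz.
Rule 3 (pre-rhotic lowering): /u/ is a high vowel immediately before /r/, so it lowers to [o]. /kefponjurupfagaz/ → kefponjorupfagaz.
Rule 4 (final i-epenthesis): the form ends in the consonant /z/, so [i] is inserted word-finally. /kefponjorupfagaz/ → kefponjorupfagazi.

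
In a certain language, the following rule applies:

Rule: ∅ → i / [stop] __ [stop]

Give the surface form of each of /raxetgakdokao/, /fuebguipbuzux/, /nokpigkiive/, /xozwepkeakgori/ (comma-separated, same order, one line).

/raxetgakdokao/: /t/ and /g/ form a stop–stop cluster, so [i] is inserted between them. /k/ and /d/ form a stop–stop cluster, so [i] is inserted between them. → [raxetigakidokao].
/fuebguipbuzux/: /b/ and /g/ form a stop–stop cluster, so [i] is inserted between them. /p/ and /b/ form a stop–stop cluster, so [i] is inserted between them. → [fuebiguipibuzux].
/nokpigkiive/: /k/ and /p/ form a stop–stop cluster, so [i] is inserted between them. /g/ and /k/ form a stop–stop cluster, so [i] is inserted between them. → [nokipigikiive].
/xozwepkeakgori/: /p/ and /k/ form a stop–stop cluster, so [i] is inserted between them. /k/ and /g/ form a stop–stop cluster, so [i] is inserted between them. → [xozwepikeakigori].

raxetigakidokao, fuebiguipibuzux, nokipigikiive, xozwepikeakigori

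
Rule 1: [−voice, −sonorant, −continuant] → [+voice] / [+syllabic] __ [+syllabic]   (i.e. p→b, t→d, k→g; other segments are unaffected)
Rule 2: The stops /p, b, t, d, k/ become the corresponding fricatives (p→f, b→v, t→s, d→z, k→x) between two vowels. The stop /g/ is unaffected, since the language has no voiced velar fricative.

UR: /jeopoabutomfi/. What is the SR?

jeovoavuzomfi

Rule 1 (intervocalic voicing): /p/ is a voiceless stop between vowels /o/ and /o/, so it voices to [b]. /t/ is a voiceless stop between vowels /u/ and /o/, so it voices to [d]. /jeopoabutomfi/ → jeoboabudomfi.
Rule 2 (intervocalic spirantization): /b/ is a stop between vowels /o/ and /o/, so it spirantizes to the fricative [v]. /b/ is a stop between vowels /a/ and /u/, so it spirantizes to the fricative [v]. /d/ is a stop between vowels /u/ and /o/, so it spirantizes to the fricative [z]. /jeoboabudomfi/ → jeovoavuzomfi.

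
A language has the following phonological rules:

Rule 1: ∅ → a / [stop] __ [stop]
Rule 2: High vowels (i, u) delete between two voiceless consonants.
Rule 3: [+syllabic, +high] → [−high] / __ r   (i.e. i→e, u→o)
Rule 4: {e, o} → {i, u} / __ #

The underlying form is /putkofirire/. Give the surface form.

Rule 1 (stop-cluster a-epenthesis): /t/ and /k/ form a stop–stop cluster, so [a] is inserted between them. /putkofirire/ → putakofirire.
Rule 2 (high vowel syncope): /u/ is a high vowel flanked by voiceless consonants /p/ and /t/, so it deletes. /putakofirire/ → ptakofirire.
Rule 3 (pre-rhotic lowering): /i/ is a high vowel immediately before /r/, so it lowers to [e]. /i/ is a high vowel immediately before /r/, so it lowers to [e]. /ptakofirire/ → ptakoferere.
Rule 4 (final vowel raising): /e/ is a mid vowel in word-final position, so it raises to [i]. /ptakoferere/ → ptakofereri.

ptakofereri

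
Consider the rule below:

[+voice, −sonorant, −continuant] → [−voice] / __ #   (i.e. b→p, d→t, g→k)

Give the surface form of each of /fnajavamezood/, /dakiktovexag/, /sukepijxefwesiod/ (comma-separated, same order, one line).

fnajavamezoot, dakiktovexak, sukepijxefwesiot

/fnajavamezood/: /d/ is a voiced stop in word-final position, so it devoices to [t]. → [fnajavamezoot].
/dakiktovexag/: /g/ is a voiced stop in word-final position, so it devoices to [k]. → [dakiktovexak].
/sukepijxefwesiod/: /d/ is a voiced stop in word-final position, so it devoices to [t]. → [sukepijxefwesiot].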